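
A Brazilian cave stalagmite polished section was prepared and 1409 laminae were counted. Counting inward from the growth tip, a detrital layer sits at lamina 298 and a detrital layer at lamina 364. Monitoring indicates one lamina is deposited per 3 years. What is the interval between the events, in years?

198 yr

The two markers are separated by 364 − 298 = 66 laminae.
66 laminae at 3 years each span 66 × 3 = 198 years.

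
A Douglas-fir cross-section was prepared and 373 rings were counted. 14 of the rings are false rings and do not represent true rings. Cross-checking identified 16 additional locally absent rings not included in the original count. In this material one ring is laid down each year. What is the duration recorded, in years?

375 years

After corrections the count is 373 − 14 + 16 = 375 rings.
At one ring per year, that is 375 years.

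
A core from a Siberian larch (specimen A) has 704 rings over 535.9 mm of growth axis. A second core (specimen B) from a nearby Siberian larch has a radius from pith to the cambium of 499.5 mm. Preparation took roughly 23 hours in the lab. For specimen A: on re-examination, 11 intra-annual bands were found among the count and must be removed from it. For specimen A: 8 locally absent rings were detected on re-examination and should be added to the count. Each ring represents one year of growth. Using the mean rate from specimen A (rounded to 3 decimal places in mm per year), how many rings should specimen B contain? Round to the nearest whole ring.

654 rings

Specimen A: correcting the raw count gives 704 − 11 + 8 = 701 true rings.
A: Mean rate = 535.9 mm / 701 years ≈ 0.764 mm/yr.
B spans 499.5 / 0.764 = 653.80 years ≈ 654 rings.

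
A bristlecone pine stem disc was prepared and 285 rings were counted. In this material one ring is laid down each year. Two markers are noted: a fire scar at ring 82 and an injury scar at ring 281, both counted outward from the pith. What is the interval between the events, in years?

281 − 82 = 199 rings lie between the two events.
At one ring per year, 199 years elapsed between them.

199 yr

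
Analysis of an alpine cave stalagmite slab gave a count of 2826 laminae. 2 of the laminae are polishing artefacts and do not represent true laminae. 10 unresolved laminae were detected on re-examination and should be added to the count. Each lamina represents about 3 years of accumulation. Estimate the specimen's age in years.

8502 years

True lamina count = 2826 − 2 + 10 = 2834.
Multiplying by 3 years per lamina: 2834 × 3 = 8502 years.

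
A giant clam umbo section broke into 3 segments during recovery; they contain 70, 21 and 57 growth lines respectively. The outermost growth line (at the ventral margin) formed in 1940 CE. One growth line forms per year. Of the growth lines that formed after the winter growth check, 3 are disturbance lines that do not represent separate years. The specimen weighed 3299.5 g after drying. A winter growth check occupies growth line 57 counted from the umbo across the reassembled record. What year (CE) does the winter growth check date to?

Total growth lines = 70 + 21 + 57 = 148.
148 − 57 = 91 growth lines lie beyond the winter growth check toward the ventral margin.
Excluding 3 false growth lines: 91 − 3 = 88.
1940 − 88 = 1852 CE.

1852 CE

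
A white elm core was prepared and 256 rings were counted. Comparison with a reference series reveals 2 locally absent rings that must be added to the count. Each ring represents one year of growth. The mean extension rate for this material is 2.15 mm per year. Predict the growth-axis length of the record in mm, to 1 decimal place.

554.7 mm

Adjusted count: 256 + 2 = 258 rings.
258 years at 2.15 mm/year gives 2.15 × 258 = 554.7 mm.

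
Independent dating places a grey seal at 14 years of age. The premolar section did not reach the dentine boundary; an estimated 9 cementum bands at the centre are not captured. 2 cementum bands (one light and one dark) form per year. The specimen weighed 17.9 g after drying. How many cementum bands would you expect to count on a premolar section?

Expected cementum bands: 14 × 2 = 28.
28 − 9 missed = 19 cementum bands expected in the prepared section.

19 cementum bands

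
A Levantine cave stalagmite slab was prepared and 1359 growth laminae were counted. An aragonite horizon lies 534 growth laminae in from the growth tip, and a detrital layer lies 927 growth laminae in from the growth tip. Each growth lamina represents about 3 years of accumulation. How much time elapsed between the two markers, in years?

Separation: 927 − 534 = 393 growth laminae.
At 3 years per growth lamina, 393 × 3 = 1179 years.

1179 yr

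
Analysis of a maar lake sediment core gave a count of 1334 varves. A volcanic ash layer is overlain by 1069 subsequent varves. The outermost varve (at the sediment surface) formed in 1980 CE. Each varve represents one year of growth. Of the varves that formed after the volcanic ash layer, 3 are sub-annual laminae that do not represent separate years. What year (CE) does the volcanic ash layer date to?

1069 varves formed after the volcanic ash layer.
Excluding 3 false varves: 1069 − 3 = 1066.
Counting back 1066 years from 1980 CE places the volcanic ash layer in 1980 − 1066 = 914 CE.

914 CE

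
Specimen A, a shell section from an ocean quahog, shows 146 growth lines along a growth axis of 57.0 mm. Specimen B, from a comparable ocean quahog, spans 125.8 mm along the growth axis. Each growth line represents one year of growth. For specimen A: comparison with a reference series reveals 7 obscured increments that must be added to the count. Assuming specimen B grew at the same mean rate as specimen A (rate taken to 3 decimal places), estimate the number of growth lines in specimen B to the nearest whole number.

Specimen A: correcting the raw count gives 146 + 7 = 153 true growth lines.
A: 57.0 mm over 153 years gives 57.0 / 153 ≈ 0.373 mm/year.
For B, 125.8 / 0.373 = 337.27 years ≈ 337 growth lines.

337 growth lines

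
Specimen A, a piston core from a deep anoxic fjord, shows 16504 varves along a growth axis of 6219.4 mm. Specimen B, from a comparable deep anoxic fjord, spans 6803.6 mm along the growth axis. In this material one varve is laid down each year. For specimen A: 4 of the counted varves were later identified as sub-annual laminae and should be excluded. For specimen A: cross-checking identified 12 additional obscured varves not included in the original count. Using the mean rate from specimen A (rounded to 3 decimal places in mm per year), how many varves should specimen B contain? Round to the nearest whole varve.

Specimen A: correcting the raw count gives 16504 − 4 + 12 = 16512 true varves.
A: Extension rate ≈ 6219.4 / 16512 = 0.377 mm/yr.
B spans 6803.6 / 0.377 = 18046.68 years ≈ 18047 varves.

18047 varves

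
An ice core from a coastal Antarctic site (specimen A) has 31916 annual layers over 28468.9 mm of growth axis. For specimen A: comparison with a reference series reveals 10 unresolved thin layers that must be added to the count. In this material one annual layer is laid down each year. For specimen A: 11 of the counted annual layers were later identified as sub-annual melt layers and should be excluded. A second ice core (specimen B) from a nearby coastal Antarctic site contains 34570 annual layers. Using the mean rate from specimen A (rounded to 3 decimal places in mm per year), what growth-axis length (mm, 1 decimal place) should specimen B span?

30836.4 mm

Specimen A: adjusted count: 31916 − 11 + 10 = 31915 annual layers.
A: 28468.9 mm over 31915 years gives 28468.9 / 31915 ≈ 0.892 mm per year.
For B, 0.892 mm/year × 34570 years = 30836.4 mm.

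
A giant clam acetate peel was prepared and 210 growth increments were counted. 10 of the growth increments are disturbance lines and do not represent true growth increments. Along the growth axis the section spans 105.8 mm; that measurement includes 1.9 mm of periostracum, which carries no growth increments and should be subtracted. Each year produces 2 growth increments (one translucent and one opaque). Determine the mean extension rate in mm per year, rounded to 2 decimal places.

Correcting the raw count gives 210 − 10 = 200 true growth increments.
Dividing by 2 growth increments per year: 200 / 2 = 100 years.
The growth record spans 105.8 − 1.9 = 103.9 mm.
103.9 mm over 100 years gives 103.9 / 100 ≈ 1.04 mm per year.

1.04 mm per year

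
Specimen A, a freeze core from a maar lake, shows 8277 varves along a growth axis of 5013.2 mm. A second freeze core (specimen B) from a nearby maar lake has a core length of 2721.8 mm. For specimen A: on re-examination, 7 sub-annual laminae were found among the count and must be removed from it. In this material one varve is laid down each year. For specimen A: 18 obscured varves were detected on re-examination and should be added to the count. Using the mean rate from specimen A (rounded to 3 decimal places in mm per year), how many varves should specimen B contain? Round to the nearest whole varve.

4499 varves

Specimen A: correcting the raw count gives 8277 − 7 + 18 = 8288 true varves.
A: Mean rate = 5013.2 mm / 8288 years ≈ 0.605 mm/year.
For B, 2721.8 / 0.605 = 4498.84 years ≈ 4499 varves.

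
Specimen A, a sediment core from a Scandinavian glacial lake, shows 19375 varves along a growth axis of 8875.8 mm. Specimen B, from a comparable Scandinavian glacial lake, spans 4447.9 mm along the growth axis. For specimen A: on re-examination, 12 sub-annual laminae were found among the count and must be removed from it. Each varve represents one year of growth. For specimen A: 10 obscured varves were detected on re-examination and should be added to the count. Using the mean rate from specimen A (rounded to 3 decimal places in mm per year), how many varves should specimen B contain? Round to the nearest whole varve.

Specimen A: true varve count = 19375 − 12 + 10 = 19373.
A: Mean rate = 8875.8 mm / 19373 years ≈ 0.458 mm/year.
For B, 4447.9 / 0.458 = 9711.57 years ≈ 9712 varves.

9712 varves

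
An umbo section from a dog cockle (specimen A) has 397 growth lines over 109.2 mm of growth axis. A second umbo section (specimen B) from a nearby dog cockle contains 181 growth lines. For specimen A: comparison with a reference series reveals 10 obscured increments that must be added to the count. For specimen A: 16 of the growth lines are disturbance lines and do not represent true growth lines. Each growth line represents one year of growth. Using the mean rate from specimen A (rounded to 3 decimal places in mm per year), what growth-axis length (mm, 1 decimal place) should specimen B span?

50.5 mm

Specimen A: adjusted count: 397 − 16 + 10 = 391 growth lines.
A: 109.2 mm over 391 years gives 109.2 / 391 ≈ 0.279 mm/year.
B's length ≈ 0.279 × 181 = 50.5 mm.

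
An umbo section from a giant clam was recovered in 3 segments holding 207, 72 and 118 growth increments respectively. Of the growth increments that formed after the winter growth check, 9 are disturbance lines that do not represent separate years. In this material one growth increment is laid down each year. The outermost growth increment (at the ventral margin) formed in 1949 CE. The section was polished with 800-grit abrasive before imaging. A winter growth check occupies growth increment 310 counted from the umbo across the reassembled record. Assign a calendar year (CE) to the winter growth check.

1871 CE

Total growth increments = 207 + 72 + 118 = 397.
The winter growth check sits at growth increment 310 from the umbo, so 397 − 310 = 87 growth increments formed after it.
Excluding 9 false growth increments: 87 − 9 = 78.
The growth increment at the ventral margin is 1949 CE, so the winter growth check dates to 1949 − 78 = 1871 CE.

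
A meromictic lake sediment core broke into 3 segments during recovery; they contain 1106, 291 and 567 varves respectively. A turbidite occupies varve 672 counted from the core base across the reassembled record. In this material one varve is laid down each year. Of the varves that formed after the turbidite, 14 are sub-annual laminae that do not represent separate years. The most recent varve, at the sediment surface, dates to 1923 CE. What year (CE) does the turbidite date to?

645 CE

Total varves = 1106 + 291 + 567 = 1964.
Between varve 672 and the sediment surface there are 1964 − 672 = 1292 varves.
1292 − 14 false = 1278 true varves after the turbidite.
The varve at the sediment surface is 1923 CE, so the turbidite dates to 1923 − 1278 = 645 CE.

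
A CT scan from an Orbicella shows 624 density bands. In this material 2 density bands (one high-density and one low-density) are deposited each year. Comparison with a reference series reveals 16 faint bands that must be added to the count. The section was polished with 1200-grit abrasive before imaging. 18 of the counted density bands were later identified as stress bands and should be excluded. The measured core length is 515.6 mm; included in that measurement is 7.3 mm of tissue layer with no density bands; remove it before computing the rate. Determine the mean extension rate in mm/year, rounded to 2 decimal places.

1.63 mm/year

After corrections the count is 624 − 18 + 16 = 622 density bands.
622 density bands at 2 per year is 622 / 2 = 311 years.
Removing the 7.3 mm offcut leaves 515.6 − 7.3 = 508.3 mm.
508.3 mm over 311 years gives 508.3 / 311 ≈ 1.63 mm/year.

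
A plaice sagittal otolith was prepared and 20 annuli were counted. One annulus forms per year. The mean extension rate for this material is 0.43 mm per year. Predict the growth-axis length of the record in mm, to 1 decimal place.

The record spans 20 years at 0.43 mm per year.
Predicted length = 0.43 mm/year × 20 years = 8.6 mm.

8.6 mm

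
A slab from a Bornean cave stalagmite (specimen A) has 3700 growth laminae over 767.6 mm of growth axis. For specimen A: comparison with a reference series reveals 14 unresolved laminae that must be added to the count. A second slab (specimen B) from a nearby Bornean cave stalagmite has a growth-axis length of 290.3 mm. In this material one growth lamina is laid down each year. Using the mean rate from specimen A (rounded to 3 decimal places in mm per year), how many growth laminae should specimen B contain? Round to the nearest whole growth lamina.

Specimen A: adjusted count: 3700 + 14 = 3714 growth laminae.
A: Extension rate ≈ 767.6 / 3714 = 0.207 mm/year.
B spans 290.3 / 0.207 = 1402.42 years ≈ 1402 growth laminae.

1402 growth laminae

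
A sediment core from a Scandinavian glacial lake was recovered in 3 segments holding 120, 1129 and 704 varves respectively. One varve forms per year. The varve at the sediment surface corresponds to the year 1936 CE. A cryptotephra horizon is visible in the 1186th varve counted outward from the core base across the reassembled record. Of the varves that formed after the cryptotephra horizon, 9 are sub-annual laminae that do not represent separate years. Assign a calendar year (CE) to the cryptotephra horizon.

1178 CE

Total varves = 120 + 1129 + 704 = 1953.
The cryptotephra horizon sits at varve 1186 from the core base, so 1953 − 1186 = 767 varves formed after it.
767 − 9 false = 758 true varves after the cryptotephra horizon.
The varve at the sediment surface is 1936 CE, so the cryptotephra horizon dates to 1936 − 758 = 1178 CE.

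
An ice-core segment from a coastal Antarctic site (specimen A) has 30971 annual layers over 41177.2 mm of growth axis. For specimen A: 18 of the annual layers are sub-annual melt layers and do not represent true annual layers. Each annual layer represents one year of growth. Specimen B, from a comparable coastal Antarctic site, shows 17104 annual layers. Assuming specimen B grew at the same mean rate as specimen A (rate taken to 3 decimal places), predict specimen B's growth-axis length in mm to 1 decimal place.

22748.3 mm

Specimen A: correcting the raw count gives 30971 − 18 = 30953 true annual layers.
A: Extension rate ≈ 41177.2 / 30953 = 1.330 mm/year.
Length of B = 1.330 × 17104 = 22748.3 mm.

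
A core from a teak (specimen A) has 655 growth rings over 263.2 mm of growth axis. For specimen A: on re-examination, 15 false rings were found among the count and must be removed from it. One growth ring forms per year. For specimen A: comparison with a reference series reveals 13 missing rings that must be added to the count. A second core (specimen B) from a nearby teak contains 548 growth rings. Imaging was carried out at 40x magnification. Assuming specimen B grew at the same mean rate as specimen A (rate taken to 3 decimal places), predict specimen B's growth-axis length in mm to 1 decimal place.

Specimen A: true growth ring count = 655 − 15 + 13 = 653.
A: Mean rate = 263.2 mm / 653 years ≈ 0.403 mm per year.
Length of B = 0.403 × 548 = 220.8 mm.

220.8 mm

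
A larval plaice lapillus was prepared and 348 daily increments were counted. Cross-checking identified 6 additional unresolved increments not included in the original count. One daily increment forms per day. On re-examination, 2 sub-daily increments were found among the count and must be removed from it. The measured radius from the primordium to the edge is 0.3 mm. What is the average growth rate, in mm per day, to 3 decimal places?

0.001 mm per day

Correcting the raw count gives 348 − 2 + 6 = 352 true daily increments.
Mean rate = 0.3 mm / 352 days ≈ 0.001 mm per day.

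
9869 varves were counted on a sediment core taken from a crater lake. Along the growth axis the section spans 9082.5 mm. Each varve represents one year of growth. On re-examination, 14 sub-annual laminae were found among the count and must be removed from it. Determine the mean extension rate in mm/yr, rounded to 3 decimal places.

0.922 mm/yr

Adjusted count: 9869 − 14 = 9855 varves.
9082.5 mm over 9855 years gives 9082.5 / 9855 ≈ 0.922 mm/yr.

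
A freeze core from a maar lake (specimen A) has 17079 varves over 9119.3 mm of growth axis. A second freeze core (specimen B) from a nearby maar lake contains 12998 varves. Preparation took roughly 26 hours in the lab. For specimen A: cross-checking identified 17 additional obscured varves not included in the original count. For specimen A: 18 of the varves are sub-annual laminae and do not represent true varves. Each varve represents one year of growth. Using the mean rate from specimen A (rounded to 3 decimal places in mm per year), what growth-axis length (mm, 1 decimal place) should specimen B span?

Specimen A: correcting the raw count gives 17079 − 18 + 17 = 17078 true varves.
A: Extension rate ≈ 9119.3 / 17078 = 0.534 mm/year.
For B, 0.534 mm/year × 12998 years = 6940.9 mm.

6940.9 mm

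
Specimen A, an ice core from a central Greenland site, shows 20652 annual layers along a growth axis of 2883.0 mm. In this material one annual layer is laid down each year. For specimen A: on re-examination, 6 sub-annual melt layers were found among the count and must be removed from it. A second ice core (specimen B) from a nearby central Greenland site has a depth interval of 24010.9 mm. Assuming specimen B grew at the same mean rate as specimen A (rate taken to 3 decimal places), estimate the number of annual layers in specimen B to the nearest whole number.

Specimen A: true annual layer count = 20652 − 6 = 20646.
A: 2883.0 mm over 20646 years gives 2883.0 / 20646 ≈ 0.140 mm/yr.
For B, 24010.9 / 0.140 = 171506.43 years ≈ 171506 annual layers.

171506 annual layers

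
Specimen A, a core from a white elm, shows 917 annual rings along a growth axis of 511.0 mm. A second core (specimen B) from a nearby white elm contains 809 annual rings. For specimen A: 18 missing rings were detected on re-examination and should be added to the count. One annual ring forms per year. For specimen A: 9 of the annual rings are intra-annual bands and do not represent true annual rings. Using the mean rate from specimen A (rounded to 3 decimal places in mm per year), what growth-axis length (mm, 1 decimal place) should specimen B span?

Specimen A: after corrections the count is 917 − 9 + 18 = 926 annual rings.
A: Extension rate ≈ 511.0 / 926 = 0.552 mm/year.
B's length ≈ 0.552 × 809 = 446.6 mm.

446.6 mm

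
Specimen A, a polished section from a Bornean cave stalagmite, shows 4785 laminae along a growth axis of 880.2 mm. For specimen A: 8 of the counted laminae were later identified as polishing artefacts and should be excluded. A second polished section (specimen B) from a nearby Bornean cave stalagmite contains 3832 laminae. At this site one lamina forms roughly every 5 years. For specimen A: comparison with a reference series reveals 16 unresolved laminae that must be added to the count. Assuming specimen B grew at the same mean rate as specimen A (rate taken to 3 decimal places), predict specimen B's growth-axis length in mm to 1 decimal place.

708.9 mm

Specimen A: correcting the raw count gives 4785 − 8 + 16 = 4793 true laminae.
Specimen A: 4793 laminae at 5 years each span 4793 × 5 = 23965 years.
A: 880.2 mm over 23965 years gives 880.2 / 23965 ≈ 0.037 mm/year.
Specimen B: at 5 years per lamina, 3832 × 5 = 19160 years. B's length ≈ 0.037 × 19160 = 708.9 mm.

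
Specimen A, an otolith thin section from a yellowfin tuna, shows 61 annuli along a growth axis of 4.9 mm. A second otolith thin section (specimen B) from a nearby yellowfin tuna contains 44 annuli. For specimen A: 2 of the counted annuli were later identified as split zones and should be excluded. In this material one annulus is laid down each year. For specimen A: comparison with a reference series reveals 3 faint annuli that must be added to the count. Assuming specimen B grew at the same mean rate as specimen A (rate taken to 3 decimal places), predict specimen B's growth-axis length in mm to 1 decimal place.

Specimen A: correcting the raw count gives 61 − 2 + 3 = 62 true annuli.
A: Extension rate ≈ 4.9 / 62 = 0.079 mm per year.
Length of B = 0.079 × 44 = 3.5 mm.

3.5 mm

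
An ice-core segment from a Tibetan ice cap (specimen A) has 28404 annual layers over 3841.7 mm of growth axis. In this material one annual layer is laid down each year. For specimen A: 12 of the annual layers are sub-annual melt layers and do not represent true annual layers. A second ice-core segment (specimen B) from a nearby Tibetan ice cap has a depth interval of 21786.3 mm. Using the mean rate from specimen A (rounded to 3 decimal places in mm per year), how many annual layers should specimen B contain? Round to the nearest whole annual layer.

Specimen A: correcting the raw count gives 28404 − 12 = 28392 true annual layers.
A: Extension rate ≈ 3841.7 / 28392 = 0.135 mm per year.
B spans 21786.3 / 0.135 = 161380.00 years ≈ 161380 annual layers.

161380 annual layers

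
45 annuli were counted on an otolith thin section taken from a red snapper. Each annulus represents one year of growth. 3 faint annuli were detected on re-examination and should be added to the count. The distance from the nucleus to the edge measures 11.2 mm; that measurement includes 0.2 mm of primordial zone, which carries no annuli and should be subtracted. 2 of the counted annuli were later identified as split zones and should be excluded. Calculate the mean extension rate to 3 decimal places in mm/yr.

Correcting the raw count gives 45 − 2 + 3 = 46 true annuli.
Removing the 0.2 mm offcut leaves 11.2 − 0.2 = 11.0 mm.
11.0 mm over 46 years gives 11.0 / 46 ≈ 0.239 mm/yr.

0.239 mm/yr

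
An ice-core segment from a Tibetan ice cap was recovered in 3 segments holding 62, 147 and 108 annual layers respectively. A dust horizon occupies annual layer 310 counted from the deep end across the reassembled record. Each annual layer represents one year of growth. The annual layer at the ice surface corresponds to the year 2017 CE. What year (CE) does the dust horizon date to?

Total annual layers = 62 + 147 + 108 = 317.
Between annual layer 310 and the ice surface there are 317 − 310 = 7 annual layers.
2017 − 7 = 2010 CE.

2010 CE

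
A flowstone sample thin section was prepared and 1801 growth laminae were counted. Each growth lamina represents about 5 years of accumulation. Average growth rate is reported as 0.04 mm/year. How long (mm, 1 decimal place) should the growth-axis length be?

1801 growth laminae at 5 years each span 1801 × 5 = 9005 years.
9005 years at 0.04 mm/year gives 0.04 × 9005 = 360.2 mm.

360.2 mm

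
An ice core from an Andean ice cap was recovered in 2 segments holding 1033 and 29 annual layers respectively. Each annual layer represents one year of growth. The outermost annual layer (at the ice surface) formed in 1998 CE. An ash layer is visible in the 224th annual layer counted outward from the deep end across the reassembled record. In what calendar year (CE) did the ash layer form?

Total annual layers = 1033 + 29 = 1062.
1062 − 224 = 838 annual layers lie beyond the ash layer toward the ice surface.
1998 − 838 = 1160 CE.

1160 CE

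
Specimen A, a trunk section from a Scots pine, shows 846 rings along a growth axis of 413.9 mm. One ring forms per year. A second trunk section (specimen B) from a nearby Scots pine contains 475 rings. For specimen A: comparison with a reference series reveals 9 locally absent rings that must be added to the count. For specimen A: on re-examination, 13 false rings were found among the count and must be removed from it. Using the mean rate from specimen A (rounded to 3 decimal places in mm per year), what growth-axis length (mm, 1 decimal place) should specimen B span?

233.7 mm

Specimen A: correcting the raw count gives 846 − 13 + 9 = 842 true rings.
A: 413.9 mm over 842 years gives 413.9 / 842 ≈ 0.492 mm per year.
For B, 0.492 mm/year × 475 years = 233.7 mm.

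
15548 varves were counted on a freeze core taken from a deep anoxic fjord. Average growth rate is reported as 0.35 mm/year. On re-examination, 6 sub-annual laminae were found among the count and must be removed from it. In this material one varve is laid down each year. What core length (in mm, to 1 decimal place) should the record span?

5439.7 mm

After corrections the count is 15548 − 6 = 15542 varves.
15542 years at 0.35 mm/year gives 0.35 × 15542 = 5439.7 mm.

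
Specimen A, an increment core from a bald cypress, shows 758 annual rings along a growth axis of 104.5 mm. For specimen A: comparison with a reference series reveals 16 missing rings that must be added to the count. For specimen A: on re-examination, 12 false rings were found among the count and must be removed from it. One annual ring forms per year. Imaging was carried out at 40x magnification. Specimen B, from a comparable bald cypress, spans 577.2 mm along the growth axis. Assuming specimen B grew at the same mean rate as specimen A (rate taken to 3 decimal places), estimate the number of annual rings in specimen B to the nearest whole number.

Specimen A: true annual ring count = 758 − 12 + 16 = 762.
A: 104.5 mm over 762 years gives 104.5 / 762 ≈ 0.137 mm/year.
Specimen B: 577.2 mm / 0.137 mm per year = 4213.14 years ≈ 4213 annual rings.

4213 annual rings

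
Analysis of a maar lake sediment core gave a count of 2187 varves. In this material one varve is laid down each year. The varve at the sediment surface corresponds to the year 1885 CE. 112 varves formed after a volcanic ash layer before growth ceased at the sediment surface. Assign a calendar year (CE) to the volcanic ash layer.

There are 112 varves younger than the volcanic ash layer.
1885 − 112 = 1773 CE.

1773 CE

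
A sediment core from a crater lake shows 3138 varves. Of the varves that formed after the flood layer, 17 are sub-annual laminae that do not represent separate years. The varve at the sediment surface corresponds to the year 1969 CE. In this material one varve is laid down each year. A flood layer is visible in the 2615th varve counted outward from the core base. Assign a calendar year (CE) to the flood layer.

1463 CE

Between varve 2615 and the sediment surface there are 3138 − 2615 = 523 varves.
Removing the 17 false varves leaves 523 − 17 = 506 true varves beyond the flood layer.
The varve at the sediment surface is 1969 CE, so the flood layer dates to 1969 − 506 = 1463 CE.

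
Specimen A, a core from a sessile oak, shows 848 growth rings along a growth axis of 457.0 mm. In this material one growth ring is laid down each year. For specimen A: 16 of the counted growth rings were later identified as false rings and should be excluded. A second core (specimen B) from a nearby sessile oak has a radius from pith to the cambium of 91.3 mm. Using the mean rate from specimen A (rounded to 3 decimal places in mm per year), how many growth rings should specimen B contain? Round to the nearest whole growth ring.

166 growth rings

Specimen A: after corrections the count is 848 − 16 = 832 growth rings.
A: Extension rate ≈ 457.0 / 832 = 0.549 mm/yr.
For B, 91.3 / 0.549 = 166.30 years ≈ 166 growth rings.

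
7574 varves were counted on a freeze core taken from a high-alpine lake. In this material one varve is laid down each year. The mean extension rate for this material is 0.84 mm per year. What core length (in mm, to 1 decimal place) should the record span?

7574 years of growth are recorded.
Predicted length = 0.84 mm/year × 7574 years = 6362.2 mm.

6362.2 mm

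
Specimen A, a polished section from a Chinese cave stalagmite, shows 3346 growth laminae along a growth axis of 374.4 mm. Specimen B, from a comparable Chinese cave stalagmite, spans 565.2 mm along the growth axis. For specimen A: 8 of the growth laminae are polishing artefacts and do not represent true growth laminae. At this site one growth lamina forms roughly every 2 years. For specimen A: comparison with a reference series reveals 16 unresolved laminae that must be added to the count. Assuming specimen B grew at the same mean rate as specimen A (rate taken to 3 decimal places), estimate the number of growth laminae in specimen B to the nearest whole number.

5046 growth laminae

Specimen A: adjusted count: 3346 − 8 + 16 = 3354 growth laminae.
Specimen A: at 2 years per growth lamina, 3354 × 2 = 6708 years.
A: Mean rate = 374.4 mm / 6708 years ≈ 0.056 mm/yr.
B spans 565.2 / 0.056 = 10092.86 years; at 2 years per growth lamina that is 10092.86 / 2 ≈ 5046 growth laminae.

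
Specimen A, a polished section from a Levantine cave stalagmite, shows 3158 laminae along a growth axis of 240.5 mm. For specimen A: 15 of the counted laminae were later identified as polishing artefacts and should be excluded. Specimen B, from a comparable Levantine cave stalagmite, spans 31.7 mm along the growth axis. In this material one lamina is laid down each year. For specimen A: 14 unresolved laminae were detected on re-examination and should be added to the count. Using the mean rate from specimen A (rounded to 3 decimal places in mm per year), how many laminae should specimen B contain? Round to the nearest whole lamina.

Specimen A: adjusted count: 3158 − 15 + 14 = 3157 laminae.
A: Mean rate = 240.5 mm / 3157 years ≈ 0.076 mm/yr.
For B, 31.7 / 0.076 = 417.11 years ≈ 417 laminae.

417 laminae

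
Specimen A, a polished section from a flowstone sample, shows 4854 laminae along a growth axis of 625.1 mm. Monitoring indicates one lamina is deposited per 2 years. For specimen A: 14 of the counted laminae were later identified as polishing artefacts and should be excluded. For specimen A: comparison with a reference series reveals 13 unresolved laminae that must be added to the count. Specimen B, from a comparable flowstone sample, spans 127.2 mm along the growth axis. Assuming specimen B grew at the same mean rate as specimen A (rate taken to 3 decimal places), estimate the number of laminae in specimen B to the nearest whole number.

994 laminae

Specimen A: true lamina count = 4854 − 14 + 13 = 4853.
Specimen A: at 2 years per lamina, 4853 × 2 = 9706 years.
A: Mean rate = 625.1 mm / 9706 years ≈ 0.064 mm/year.
Specimen B: 127.2 mm / 0.064 mm per year = 1987.50 years; at 2 years per lamina that is 1987.50 / 2 ≈ 994 laminae.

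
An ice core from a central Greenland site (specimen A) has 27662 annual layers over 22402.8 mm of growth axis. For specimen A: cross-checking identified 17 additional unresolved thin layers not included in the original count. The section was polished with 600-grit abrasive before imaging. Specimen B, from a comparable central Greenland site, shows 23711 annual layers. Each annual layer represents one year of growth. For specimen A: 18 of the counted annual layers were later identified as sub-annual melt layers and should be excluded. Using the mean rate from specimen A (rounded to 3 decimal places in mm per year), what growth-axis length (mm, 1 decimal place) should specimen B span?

19205.9 mm

Specimen A: adjusted count: 27662 − 18 + 17 = 27661 annual layers.
A: 22402.8 mm over 27661 years gives 22402.8 / 27661 ≈ 0.810 mm per year.
For B, 0.810 mm/year × 23711 years = 19205.9 mm.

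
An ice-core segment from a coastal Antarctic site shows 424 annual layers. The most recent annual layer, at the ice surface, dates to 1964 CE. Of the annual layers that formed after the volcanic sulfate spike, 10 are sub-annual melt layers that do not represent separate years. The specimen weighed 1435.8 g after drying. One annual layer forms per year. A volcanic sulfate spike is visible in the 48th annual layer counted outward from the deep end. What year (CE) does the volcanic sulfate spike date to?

424 − 48 = 376 annual layers lie beyond the volcanic sulfate spike toward the ice surface.
Removing the 10 false annual layers leaves 376 − 10 = 366 true annual layers beyond the volcanic sulfate spike.
The annual layer at the ice surface is 1964 CE, so the volcanic sulfate spike dates to 1964 − 366 = 1598 CE.

1598 CE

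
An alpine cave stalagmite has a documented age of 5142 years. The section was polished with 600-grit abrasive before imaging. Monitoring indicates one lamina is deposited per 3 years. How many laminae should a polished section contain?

1714 laminae

One lamina every 3 years means 5142 / 3 = 1714 laminae.
So 1714 laminae should be present.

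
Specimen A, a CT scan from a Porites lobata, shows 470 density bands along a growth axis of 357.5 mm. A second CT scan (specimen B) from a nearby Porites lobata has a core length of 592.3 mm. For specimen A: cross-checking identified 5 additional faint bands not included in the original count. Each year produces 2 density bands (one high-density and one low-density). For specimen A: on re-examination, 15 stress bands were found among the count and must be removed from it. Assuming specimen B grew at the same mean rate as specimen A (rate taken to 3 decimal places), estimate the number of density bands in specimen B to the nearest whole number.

Specimen A: after corrections the count is 470 − 15 + 5 = 460 density bands.
Specimen A: dividing by 2 density bands per year: 460 / 2 = 230 years.
A: 357.5 mm over 230 years gives 357.5 / 230 ≈ 1.554 mm per year.
For B, 592.3 / 1.554 = 381.15 years; at 2 density bands per year that is 381.15 × 2 ≈ 762 density bands.

762 density bands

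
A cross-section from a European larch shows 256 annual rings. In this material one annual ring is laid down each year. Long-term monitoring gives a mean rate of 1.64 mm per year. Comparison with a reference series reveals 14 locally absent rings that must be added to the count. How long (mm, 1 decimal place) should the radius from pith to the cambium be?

442.8 mm

After corrections the count is 256 + 14 = 270 annual rings.
Predicted length = 1.64 mm/year × 270 years = 442.8 mm.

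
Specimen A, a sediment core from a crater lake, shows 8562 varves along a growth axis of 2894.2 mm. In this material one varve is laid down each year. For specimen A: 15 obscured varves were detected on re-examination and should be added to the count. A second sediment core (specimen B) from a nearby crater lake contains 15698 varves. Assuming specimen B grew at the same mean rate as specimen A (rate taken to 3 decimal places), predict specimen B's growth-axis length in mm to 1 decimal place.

5290.2 mm

Specimen A: after corrections the count is 8562 + 15 = 8577 varves.
A: Mean rate = 2894.2 mm / 8577 years ≈ 0.337 mm/year.
Length of B = 0.337 × 15698 = 5290.2 mm.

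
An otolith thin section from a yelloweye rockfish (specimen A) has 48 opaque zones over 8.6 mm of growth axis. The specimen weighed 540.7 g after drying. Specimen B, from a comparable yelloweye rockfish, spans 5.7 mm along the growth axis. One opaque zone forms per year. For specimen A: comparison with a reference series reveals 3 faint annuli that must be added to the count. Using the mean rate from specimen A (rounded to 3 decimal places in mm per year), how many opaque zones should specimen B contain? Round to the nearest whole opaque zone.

34 opaque zones

Specimen A: after corrections the count is 48 + 3 = 51 opaque zones.
A: 8.6 mm over 51 years gives 8.6 / 51 ≈ 0.169 mm/yr.
Specimen B: 5.7 mm / 0.169 mm per year = 33.73 years ≈ 34 opaque zones.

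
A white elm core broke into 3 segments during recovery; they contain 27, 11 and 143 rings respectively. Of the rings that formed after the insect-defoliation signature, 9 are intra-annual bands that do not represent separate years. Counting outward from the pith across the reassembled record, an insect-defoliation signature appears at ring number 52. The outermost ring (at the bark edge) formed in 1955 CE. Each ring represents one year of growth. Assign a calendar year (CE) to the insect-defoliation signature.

1835 CE

Total rings = 27 + 11 + 143 = 181.
The insect-defoliation signature sits at ring 52 from the pith, so 181 − 52 = 129 rings formed after it.
129 − 9 false = 120 true rings after the insect-defoliation signature.
1955 − 120 = 1835 CE.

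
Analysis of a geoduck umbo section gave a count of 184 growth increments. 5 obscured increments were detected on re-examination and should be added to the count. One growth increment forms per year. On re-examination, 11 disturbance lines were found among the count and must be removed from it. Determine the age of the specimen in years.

178 yr

Correcting the raw count gives 184 − 11 + 5 = 178 true growth increments.
At one growth increment per year, that is 178 years.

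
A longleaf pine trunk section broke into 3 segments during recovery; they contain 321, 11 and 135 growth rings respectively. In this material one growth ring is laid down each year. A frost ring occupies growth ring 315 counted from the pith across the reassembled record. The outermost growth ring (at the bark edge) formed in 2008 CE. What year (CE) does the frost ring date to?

Total growth rings = 321 + 11 + 135 = 467.
Between growth ring 315 and the bark edge there are 467 − 315 = 152 growth rings.
2008 − 152 = 1856 CE.

1856 CE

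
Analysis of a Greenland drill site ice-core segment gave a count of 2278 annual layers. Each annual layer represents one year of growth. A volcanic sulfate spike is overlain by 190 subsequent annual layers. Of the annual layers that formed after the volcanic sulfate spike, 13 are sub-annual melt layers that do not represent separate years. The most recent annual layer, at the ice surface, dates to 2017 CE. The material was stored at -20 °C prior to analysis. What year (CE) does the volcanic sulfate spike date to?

There are 190 annual layers younger than the volcanic sulfate spike.
Excluding 13 false annual layers: 190 − 13 = 177.
2017 − 177 = 1840 CE.

1840 CE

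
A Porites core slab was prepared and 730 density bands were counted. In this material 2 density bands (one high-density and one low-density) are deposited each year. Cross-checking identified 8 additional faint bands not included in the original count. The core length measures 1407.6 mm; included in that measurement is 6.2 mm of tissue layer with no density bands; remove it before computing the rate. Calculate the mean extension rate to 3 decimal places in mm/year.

After corrections the count is 730 + 8 = 738 density bands.
Dividing by 2 density bands per year: 738 / 2 = 369 years.
Removing the 6.2 mm offcut leaves 1407.6 − 6.2 = 1401.4 mm.
Mean rate = 1401.4 mm / 369 years ≈ 3.798 mm/year.

3.798 mm/year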